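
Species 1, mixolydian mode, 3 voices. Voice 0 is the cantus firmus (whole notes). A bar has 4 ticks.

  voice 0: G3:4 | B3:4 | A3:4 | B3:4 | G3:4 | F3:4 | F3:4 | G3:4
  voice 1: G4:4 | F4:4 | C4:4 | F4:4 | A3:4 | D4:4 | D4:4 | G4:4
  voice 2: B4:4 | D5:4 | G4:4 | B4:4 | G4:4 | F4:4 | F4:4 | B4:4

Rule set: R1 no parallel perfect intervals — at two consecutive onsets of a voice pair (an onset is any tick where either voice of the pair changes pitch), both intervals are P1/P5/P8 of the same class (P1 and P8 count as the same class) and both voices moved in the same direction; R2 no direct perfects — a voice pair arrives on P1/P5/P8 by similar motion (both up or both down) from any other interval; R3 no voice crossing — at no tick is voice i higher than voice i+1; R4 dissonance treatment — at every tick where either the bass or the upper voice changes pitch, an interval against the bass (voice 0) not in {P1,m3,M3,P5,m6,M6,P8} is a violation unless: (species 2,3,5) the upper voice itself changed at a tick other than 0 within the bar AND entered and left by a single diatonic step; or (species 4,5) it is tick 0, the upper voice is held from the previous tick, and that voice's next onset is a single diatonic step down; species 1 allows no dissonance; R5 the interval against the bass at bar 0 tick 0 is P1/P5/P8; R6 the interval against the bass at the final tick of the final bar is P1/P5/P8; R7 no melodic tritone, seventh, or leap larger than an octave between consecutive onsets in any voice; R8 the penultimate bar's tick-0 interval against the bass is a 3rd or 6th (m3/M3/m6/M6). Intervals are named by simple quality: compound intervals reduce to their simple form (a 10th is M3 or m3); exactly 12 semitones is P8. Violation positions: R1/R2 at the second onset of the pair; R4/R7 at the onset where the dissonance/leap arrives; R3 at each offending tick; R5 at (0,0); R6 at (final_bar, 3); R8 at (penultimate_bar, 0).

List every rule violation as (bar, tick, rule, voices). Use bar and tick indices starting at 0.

bar 0: v0=G3 v1=G4 v2=B4 downbeat M3
bar 1: v0=B3 v1=F4 v2=D5 downbeat m3
bar 2: v0=A3 v1=C4 v2=G4 downbeat m7
bar 3: v0=B3 v1=F4 v2=B4 downbeat P8
bar 4: v0=G3 v1=A3 v2=G4 downbeat P8
bar 5: v0=F3 v1=D4 v2=F4 downbeat P8
bar 6: v0=F3 v1=D4 v2=F4 downbeat P8
bar 7: v0=G3 v1=G4 v2=B4 downbeat M3
  -> R5 @ bar 0 tick 0 v(0, 2): opens on M3
  -> R4 @ bar 1 tick 0 v(0, 1): B3/F4 TT untreated
  -> R2 @ bar 2 tick 0 v(1, 2): F4/D5 M6 -> C4/G4 P5 similar
  -> R4 @ bar 2 tick 0 v(0, 2): A3/G4 m7 untreated
  -> R2 @ bar 3 tick 0 v(0, 2): A3/G4 m7 -> B3/B4 P8 similar
  -> R4 @ bar 3 tick 0 v(0, 1): B3/F4 TT untreated
  -> R1 @ bar 4 tick 0 v(0, 2): B3/B4 P8 -> G3/G4 P8 similar
  -> R4 @ bar 4 tick 0 v(0, 1): G3/A3 M2 untreated
  -> R1 @ bar 5 tick 0 v(0, 2): G3/G4 P8 -> F3/F4 P8 similar
  -> R8 @ bar 6 tick 0 v(0, 2): penult P8 not 3rd/6th
  -> R2 @ bar 7 tick 0 v(0, 1): F3/D4 M6 -> G3/G4 P8 similar
  -> R7 @ bar 7 tick 0 v(2,): F4->B4 leap 6st
  -> R6 @ bar 7 tick 3 v(0, 2): closes on M3

(0, 0, R5, (0, 2))
(1, 0, R4, (0, 1))
(2, 0, R2, (1, 2))
(2, 0, R4, (0, 2))
(3, 0, R2, (0, 2))
(3, 0, R4, (0, 1))
(4, 0, R1, (0, 2))
(4, 0, R4, (0, 1))
(5, 0, R1, (0, 2))
(6, 0, R8, (0, 2))
(7, 0, R2, (0, 1))
(7, 0, R7, (2,))
(7, 3, R6, (0, 2))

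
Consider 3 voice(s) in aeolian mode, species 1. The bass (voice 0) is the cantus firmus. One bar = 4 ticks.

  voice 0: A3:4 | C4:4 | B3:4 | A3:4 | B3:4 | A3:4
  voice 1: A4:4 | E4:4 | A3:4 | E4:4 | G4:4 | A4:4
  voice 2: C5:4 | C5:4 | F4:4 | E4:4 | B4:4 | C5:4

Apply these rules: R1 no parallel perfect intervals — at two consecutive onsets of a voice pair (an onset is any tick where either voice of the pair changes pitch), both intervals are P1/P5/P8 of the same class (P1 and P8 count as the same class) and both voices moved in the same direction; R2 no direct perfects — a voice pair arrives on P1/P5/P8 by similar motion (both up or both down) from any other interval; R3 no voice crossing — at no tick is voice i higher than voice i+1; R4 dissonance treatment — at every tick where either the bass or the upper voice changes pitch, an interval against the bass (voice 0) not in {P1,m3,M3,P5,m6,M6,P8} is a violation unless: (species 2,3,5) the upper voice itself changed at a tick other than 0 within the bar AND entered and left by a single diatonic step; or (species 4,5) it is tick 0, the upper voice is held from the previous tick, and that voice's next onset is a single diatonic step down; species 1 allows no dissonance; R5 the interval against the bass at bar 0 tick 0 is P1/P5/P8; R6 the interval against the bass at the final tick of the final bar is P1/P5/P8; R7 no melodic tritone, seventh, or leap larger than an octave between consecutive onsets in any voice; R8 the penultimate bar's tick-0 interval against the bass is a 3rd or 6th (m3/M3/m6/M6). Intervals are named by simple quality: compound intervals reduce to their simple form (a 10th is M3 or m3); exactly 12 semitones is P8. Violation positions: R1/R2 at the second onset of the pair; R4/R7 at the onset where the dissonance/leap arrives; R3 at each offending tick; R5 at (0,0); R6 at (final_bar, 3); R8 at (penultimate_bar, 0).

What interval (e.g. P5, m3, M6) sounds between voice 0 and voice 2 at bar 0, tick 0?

voice 0=A3 voice 2=C5 -> m3

m3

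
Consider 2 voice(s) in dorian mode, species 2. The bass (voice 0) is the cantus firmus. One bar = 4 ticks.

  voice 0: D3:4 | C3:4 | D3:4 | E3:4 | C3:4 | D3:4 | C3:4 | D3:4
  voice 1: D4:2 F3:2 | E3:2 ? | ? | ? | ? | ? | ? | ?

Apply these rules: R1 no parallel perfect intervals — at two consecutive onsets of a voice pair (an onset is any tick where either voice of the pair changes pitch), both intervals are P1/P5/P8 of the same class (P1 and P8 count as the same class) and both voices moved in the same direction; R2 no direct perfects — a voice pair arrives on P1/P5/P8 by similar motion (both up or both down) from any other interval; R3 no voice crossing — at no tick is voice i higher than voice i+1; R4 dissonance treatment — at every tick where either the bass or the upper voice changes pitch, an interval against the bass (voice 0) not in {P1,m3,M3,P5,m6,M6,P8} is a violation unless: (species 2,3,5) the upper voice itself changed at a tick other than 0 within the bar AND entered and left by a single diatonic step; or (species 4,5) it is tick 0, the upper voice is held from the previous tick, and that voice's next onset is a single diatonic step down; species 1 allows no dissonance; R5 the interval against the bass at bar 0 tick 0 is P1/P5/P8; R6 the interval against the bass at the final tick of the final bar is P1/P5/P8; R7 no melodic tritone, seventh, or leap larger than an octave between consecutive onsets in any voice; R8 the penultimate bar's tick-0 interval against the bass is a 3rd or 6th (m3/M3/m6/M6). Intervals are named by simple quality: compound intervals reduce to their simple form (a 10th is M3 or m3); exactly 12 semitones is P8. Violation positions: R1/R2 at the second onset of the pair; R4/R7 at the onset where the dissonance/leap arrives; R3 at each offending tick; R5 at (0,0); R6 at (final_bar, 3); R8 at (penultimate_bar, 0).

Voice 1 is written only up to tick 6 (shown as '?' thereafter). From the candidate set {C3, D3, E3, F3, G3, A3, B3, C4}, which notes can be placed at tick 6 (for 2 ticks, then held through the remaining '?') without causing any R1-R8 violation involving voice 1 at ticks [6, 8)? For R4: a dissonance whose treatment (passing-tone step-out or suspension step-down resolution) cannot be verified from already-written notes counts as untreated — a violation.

{A3, C3, C4, E3, G3}

C3: legal
D3: violates R4
E3: legal
F3: violates R4
G3: legal
A3: legal
B3: violates R4
C4: legal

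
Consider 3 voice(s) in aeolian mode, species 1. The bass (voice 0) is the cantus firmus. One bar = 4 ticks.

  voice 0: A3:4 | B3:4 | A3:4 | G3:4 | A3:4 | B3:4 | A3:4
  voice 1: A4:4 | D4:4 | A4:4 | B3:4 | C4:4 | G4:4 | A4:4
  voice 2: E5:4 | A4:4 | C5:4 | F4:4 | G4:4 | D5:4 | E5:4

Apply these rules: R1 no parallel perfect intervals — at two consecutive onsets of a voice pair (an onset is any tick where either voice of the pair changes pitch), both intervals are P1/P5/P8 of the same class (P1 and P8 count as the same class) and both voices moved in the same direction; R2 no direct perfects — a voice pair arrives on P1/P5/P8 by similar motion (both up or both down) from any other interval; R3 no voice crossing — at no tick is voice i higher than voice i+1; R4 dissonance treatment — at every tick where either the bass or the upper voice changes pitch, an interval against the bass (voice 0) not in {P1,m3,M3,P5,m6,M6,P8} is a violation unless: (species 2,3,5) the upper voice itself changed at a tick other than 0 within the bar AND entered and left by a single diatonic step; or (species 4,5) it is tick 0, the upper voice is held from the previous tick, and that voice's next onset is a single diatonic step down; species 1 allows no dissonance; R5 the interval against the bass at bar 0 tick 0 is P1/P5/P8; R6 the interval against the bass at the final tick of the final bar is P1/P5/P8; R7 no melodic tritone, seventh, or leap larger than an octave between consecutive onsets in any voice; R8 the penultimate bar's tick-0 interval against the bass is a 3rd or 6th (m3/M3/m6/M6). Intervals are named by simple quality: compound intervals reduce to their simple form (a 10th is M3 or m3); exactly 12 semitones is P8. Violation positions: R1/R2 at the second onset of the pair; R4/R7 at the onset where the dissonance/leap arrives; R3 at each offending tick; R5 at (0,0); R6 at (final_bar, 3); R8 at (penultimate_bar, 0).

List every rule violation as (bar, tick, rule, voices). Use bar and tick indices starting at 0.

bar 0: v0=A3 v1=A4 v2=E5 downbeat P5
bar 1: v0=B3 v1=D4 v2=A4 downbeat m7
bar 2: v0=A3 v1=A4 v2=C5 downbeat m3
bar 3: v0=G3 v1=B3 v2=F4 downbeat m7
bar 4: v0=A3 v1=C4 v2=G4 downbeat m7
bar 5: v0=B3 v1=G4 v2=D5 downbeat m3
bar 6: v0=A3 v1=A4 v2=E5 downbeat P5
  -> R1 @ bar 1 tick 0 v(1, 2): A4/E5 P5 -> D4/A4 P5 similar
  -> R4 @ bar 1 tick 0 v(0, 2): B3/A4 m7 untreated
  -> R4 @ bar 3 tick 0 v(0, 2): G3/F4 m7 untreated
  -> R7 @ bar 3 tick 0 v(1,): A4->B3 leap 10st
  -> R2 @ bar 4 tick 0 v(1, 2): B3/F4 TT -> C4/G4 P5 similar
  -> R4 @ bar 4 tick 0 v(0, 2): A3/G4 m7 untreated
  -> R1 @ bar 5 tick 0 v(1, 2): C4/G4 P5 -> G4/D5 P5 similar
  -> R1 @ bar 6 tick 0 v(1, 2): G4/D5 P5 -> A4/E5 P5 similar

(1, 0, R1, (1, 2))
(1, 0, R4, (0, 2))
(3, 0, R4, (0, 2))
(3, 0, R7, (1,))
(4, 0, R2, (1, 2))
(4, 0, R4, (0, 2))
(5, 0, R1, (1, 2))
(6, 0, R1, (1, 2))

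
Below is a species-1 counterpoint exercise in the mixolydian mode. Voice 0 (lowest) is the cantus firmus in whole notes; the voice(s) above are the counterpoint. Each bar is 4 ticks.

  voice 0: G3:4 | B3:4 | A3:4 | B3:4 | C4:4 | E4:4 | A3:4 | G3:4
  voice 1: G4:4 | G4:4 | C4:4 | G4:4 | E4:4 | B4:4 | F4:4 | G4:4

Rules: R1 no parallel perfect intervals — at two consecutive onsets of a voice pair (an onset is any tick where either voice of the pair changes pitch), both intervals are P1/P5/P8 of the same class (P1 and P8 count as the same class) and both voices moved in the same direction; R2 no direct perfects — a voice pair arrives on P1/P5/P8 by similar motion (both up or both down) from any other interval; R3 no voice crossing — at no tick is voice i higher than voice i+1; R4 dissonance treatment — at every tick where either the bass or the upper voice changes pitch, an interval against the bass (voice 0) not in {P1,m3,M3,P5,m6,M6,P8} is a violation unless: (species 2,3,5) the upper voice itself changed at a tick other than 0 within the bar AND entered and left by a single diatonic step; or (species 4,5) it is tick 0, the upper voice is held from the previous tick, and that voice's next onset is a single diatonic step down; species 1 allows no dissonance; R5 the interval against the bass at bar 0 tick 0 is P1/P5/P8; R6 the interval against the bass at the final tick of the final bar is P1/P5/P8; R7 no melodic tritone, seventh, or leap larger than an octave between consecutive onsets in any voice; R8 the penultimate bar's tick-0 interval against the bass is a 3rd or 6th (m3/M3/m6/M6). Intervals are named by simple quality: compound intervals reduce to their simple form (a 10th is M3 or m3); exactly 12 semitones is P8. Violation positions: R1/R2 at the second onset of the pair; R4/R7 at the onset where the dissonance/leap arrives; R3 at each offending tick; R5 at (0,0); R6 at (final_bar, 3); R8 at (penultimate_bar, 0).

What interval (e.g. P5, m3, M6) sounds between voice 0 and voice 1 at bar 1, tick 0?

voice 0=B3 voice 1=G4 -> m6

m6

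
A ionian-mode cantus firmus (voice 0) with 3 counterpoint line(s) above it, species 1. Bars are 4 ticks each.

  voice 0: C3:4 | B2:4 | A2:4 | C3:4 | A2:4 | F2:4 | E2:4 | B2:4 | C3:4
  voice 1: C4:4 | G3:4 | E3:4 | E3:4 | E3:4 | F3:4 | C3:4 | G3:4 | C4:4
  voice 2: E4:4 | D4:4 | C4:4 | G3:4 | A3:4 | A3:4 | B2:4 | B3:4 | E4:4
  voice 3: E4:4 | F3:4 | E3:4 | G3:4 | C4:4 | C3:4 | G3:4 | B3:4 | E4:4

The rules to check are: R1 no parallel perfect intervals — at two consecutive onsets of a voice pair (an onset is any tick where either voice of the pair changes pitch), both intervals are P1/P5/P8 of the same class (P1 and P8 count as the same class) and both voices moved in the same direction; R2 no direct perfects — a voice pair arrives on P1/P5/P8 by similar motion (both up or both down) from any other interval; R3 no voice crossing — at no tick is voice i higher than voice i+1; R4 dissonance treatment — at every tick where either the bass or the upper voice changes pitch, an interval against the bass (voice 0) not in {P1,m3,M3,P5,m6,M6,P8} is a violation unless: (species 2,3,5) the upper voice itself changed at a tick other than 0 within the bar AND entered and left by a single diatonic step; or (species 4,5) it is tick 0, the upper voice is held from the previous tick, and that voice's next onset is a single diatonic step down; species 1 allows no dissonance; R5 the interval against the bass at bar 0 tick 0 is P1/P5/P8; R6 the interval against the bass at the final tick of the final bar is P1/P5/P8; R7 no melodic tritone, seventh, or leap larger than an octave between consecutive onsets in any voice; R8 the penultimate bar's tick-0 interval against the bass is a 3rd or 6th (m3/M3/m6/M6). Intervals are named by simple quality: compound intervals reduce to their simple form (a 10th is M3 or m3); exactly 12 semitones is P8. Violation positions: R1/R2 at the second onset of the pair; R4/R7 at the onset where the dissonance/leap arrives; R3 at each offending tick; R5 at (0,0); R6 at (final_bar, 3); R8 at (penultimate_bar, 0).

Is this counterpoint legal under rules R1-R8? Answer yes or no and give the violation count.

No (37 violations)

bar 0: v0=C3 v1=C4 v2=E4 v3=E4 (M3)
bar 1: v0=B2 v1=G3 v2=D4 v3=F3 (TT)
bar 2: v0=A2 v1=E3 v2=C4 v3=E3 (P5)
bar 3: v0=C3 v1=E3 v2=G3 v3=G3 (P5)
bar 4: v0=A2 v1=E3 v2=A3 v3=C4 (m3)
bar 5: v0=F2 v1=F3 v2=A3 v3=C3 (P5)
bar 6: v0=E2 v1=C3 v2=B2 v3=G3 (m3)
bar 7: v0=B2 v1=G3 v2=B3 v3=B3 (P8)
bar 8: v0=C3 v1=C4 v2=E4 v3=E4 (M3)
  R5 @ bar0.0: opens on M3
  R5 @ bar0.0: opens on M3
  R2 @ bar1.0: C4/E4 M3 -> G3/D4 P5 similar
  R3 @ bar1.0: D4 above F3
  R4 @ bar1.0: B2/F3 TT untreated
  R7 @ bar1.0: E4->F3 leap 11st
  R3 @ bar1.1: D4 above F3
  R3 @ bar1.2: D4 above F3
  R3 @ bar1.3: D4 above F3
  R2 @ bar2.0: B2/G3 m6 -> A2/E3 P5 similar
  R2 @ bar2.0: B2/F3 TT -> A2/E3 P5 similar
  R2 @ bar2.0: G3/F3 M2 -> E3/E3 P1 similar
  R3 @ bar2.0: C4 above E3
  R3 @ bar2.1: C4 above E3
  R3 @ bar2.2: C4 above E3
  R3 @ bar2.3: C4 above E3
  R1 @ bar3.0: A2/E3 P5 -> C3/G3 P5 similar
  R2 @ bar5.0: A2/C4 m3 -> F2/C3 P5 similar
  R3 @ bar5.0: A3 above C3
  R3 @ bar5.1: A3 above C3
  R3 @ bar5.2: A3 above C3
  R3 @ bar5.3: A3 above C3
  R2 @ bar6.0: F2/A3 M3 -> E2/B2 P5 similar
  R3 @ bar6.0: C3 above B2
  R7 @ bar6.0: A3->B2 leap 10st
  R3 @ bar6.1: C3 above B2
  R3 @ bar6.2: C3 above B2
  R3 @ bar6.3: C3 above B2
  R2 @ bar7.0: E2/B2 P5 -> B2/B3 P8 similar
  R2 @ bar7.0: E2/G3 m3 -> B2/B3 P8 similar
  R2 @ bar7.0: B2/G3 m6 -> B3/B3 P1 similar
  R8 @ bar7.0: penult P8 not 3rd/6th
  R8 @ bar7.0: penult P8 not 3rd/6th
  R1 @ bar8.0: B3/B3 P1 -> E4/E4 P1 similar
  R2 @ bar8.0: B2/G3 m6 -> C3/C4 P8 similar
  R6 @ bar8.3: closes on M3
  R6 @ bar8.3: closes on M3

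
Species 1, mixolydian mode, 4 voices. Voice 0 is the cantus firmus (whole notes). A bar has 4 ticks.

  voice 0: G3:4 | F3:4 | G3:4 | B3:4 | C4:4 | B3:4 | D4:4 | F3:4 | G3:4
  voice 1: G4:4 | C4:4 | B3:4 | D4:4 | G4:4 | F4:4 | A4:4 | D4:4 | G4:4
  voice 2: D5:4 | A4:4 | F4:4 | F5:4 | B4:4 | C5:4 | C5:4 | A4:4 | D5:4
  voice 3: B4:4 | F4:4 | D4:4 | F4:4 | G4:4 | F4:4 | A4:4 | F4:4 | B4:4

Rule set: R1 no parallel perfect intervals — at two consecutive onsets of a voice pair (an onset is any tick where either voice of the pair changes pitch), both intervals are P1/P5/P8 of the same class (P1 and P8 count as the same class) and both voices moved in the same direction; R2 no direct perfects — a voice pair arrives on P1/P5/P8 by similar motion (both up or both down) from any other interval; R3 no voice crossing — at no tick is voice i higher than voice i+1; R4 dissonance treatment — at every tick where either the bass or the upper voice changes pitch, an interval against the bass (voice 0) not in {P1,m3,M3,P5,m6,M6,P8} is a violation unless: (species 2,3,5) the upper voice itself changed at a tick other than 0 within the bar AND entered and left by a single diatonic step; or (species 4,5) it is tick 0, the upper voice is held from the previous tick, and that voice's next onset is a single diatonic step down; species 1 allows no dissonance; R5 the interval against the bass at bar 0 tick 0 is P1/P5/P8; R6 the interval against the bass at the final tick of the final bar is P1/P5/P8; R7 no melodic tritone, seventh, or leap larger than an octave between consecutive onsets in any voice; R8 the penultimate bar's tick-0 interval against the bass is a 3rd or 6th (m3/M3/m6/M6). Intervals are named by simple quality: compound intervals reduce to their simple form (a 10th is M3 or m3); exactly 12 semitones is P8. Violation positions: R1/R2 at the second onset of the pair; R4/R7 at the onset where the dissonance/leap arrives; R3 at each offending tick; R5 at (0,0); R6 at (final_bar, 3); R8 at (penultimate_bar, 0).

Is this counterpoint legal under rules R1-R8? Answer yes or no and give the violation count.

No (65 violations)

bar 0: v0=G3 v1=G4 v2=D5 v3=B4 (M3)
bar 1: v0=F3 v1=C4 v2=A4 v3=F4 (P8)
bar 2: v0=G3 v1=B3 v2=F4 v3=D4 (P5)
bar 3: v0=B3 v1=D4 v2=F5 v3=F4 (TT)
bar 4: v0=C4 v1=G4 v2=B4 v3=G4 (P5)
bar 5: v0=B3 v1=F4 v2=C5 v3=F4 (TT)
bar 6: v0=D4 v1=A4 v2=C5 v3=A4 (P5)
bar 7: v0=F3 v1=D4 v2=A4 v3=F4 (P8)
bar 8: v0=G3 v1=G4 v2=D5 v3=B4 (M3)
  R3 @ bar0.0: D5 above B4
  R5 @ bar0.0: opens on M3
  R3 @ bar0.1: D5 above B4
  R3 @ bar0.2: D5 above B4
  R3 @ bar0.3: D5 above B4
  R2 @ bar1.0: G3/G4 P8 -> F3/C4 P5 similar
  R2 @ bar1.0: G3/B4 M3 -> F3/F4 P8 similar
  R3 @ bar1.0: A4 above F4
  R7 @ bar1.0: B4->F4 leap 6st
  R3 @ bar1.1: A4 above F4
  R3 @ bar1.2: A4 above F4
  R3 @ bar1.3: A4 above F4
  R3 @ bar2.0: F4 above D4
  R4 @ bar2.0: G3/F4 m7 untreated
  R3 @ bar2.1: F4 above D4
  R3 @ bar2.2: F4 above D4
  R3 @ bar2.3: F4 above D4
  R2 @ bar3.0: F4/D4 m3 -> F5/F4 P8 similar
  R3 @ bar3.0: F5 above F4
  R4 @ bar3.0: B3/F5 TT untreated
  R4 @ bar3.0: B3/F4 TT untreated
  R3 @ bar3.1: F5 above F4
  R3 @ bar3.2: F5 above F4
  R3 @ bar3.3: F5 above F4
  R2 @ bar4.0: B3/D4 m3 -> C4/G4 P5 similar
  R2 @ bar4.0: B3/F4 TT -> C4/G4 P5 similar
  R2 @ bar4.0: D4/F4 m3 -> G4/G4 P1 similar
  R3 @ bar4.0: B4 above G4
  R4 @ bar4.0: C4/B4 M7 untreated
  R7 @ bar4.0: F5->B4 leap 6st
  R3 @ bar4.1: B4 above G4
  R3 @ bar4.2: B4 above G4
  R3 @ bar4.3: B4 above G4
  R1 @ bar5.0: G4/G4 P1 -> F4/F4 P1 similar
  R3 @ bar5.0: C5 above F4
  R4 @ bar5.0: B3/F4 TT untreated
  R4 @ bar5.0: B3/C5 m2 untreated
  R4 @ bar5.0: B3/F4 TT untreated
  R3 @ bar5.1: C5 above F4
  R3 @ bar5.2: C5 above F4
  R3 @ bar5.3: C5 above F4
  R1 @ bar6.0: F4/F4 P1 -> A4/A4 P1 similar
  R2 @ bar6.0: B3/F4 TT -> D4/A4 P5 similar
  R2 @ bar6.0: B3/F4 TT -> D4/A4 P5 similar
  R3 @ bar6.0: C5 above A4
  R4 @ bar6.0: D4/C5 m7 untreated
  R3 @ bar6.1: C5 above A4
  R3 @ bar6.2: C5 above A4
  R3 @ bar6.3: C5 above A4
  R2 @ bar7.0: D4/A4 P5 -> F3/F4 P8 similar
  R2 @ bar7.0: A4/C5 m3 -> D4/A4 P5 similar
  R3 @ bar7.0: A4 above F4
  R8 @ bar7.0: penult P8 not 3rd/6th
  R3 @ bar7.1: A4 above F4
  R3 @ bar7.2: A4 above F4
  R3 @ bar7.3: A4 above F4
  R1 @ bar8.0: D4/A4 P5 -> G4/D5 P5 similar
  R2 @ bar8.0: F3/D4 M6 -> G3/G4 P8 similar
  R2 @ bar8.0: F3/A4 M3 -> G3/D5 P5 similar
  R3 @ bar8.0: D5 above B4
  R7 @ bar8.0: F4->B4 leap 6st
  R3 @ bar8.1: D5 above B4
  R3 @ bar8.2: D5 above B4
  R3 @ bar8.3: D5 above B4
  R6 @ bar8.3: closes on M3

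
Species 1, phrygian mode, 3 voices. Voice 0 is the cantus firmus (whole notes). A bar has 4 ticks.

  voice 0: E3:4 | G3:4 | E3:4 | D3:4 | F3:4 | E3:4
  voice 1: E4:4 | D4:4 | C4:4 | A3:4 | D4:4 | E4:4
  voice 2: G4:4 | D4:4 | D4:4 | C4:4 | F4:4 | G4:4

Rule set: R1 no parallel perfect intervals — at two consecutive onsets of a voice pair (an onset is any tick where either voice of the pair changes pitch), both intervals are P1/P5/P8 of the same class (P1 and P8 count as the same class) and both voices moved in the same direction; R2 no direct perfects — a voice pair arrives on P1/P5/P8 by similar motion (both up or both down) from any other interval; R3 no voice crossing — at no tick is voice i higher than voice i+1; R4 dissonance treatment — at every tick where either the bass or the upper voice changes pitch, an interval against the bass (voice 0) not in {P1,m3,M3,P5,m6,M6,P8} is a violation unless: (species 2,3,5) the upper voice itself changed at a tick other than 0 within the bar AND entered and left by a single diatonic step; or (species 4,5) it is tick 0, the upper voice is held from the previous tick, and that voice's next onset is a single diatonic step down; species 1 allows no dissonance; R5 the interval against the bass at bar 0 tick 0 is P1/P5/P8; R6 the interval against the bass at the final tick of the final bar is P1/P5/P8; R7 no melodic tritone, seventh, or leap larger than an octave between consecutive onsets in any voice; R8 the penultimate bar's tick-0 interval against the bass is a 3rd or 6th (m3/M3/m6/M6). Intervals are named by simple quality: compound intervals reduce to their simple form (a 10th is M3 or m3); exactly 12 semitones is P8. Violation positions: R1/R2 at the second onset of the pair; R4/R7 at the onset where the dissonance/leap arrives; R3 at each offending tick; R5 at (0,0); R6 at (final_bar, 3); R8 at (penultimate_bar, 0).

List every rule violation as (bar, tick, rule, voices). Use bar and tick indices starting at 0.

(0, 0, R5, (0, 2))
(1, 0, R2, (1, 2))
(2, 0, R4, (0, 2))
(3, 0, R2, (0, 1))
(3, 0, R4, (0, 2))
(4, 0, R2, (0, 2))
(4, 0, R8, (0, 2))
(5, 3, R6, (0, 2))

bar 0: v0=E3 v1=E4 v2=G4 downbeat m3
bar 1: v0=G3 v1=D4 v2=D4 downbeat P5
bar 2: v0=E3 v1=C4 v2=D4 downbeat m7
bar 3: v0=D3 v1=A3 v2=C4 downbeat m7
bar 4: v0=F3 v1=D4 v2=F4 downbeat P8
bar 5: v0=E3 v1=E4 v2=G4 downbeat m3
  -> R5 @ bar 0 tick 0 v(0, 2): opens on m3
  -> R2 @ bar 1 tick 0 v(1, 2): E4/G4 m3 -> D4/D4 P1 similar
  -> R4 @ bar 2 tick 0 v(0, 2): E3/D4 m7 untreated
  -> R2 @ bar 3 tick 0 v(0, 1): E3/C4 m6 -> D3/A3 P5 similar
  -> R4 @ bar 3 tick 0 v(0, 2): D3/C4 m7 untreated
  -> R2 @ bar 4 tick 0 v(0, 2): D3/C4 m7 -> F3/F4 P8 similar
  -> R8 @ bar 4 tick 0 v(0, 2): penult P8 not 3rd/6th
  -> R6 @ bar 5 tick 3 v(0, 2): closes on m3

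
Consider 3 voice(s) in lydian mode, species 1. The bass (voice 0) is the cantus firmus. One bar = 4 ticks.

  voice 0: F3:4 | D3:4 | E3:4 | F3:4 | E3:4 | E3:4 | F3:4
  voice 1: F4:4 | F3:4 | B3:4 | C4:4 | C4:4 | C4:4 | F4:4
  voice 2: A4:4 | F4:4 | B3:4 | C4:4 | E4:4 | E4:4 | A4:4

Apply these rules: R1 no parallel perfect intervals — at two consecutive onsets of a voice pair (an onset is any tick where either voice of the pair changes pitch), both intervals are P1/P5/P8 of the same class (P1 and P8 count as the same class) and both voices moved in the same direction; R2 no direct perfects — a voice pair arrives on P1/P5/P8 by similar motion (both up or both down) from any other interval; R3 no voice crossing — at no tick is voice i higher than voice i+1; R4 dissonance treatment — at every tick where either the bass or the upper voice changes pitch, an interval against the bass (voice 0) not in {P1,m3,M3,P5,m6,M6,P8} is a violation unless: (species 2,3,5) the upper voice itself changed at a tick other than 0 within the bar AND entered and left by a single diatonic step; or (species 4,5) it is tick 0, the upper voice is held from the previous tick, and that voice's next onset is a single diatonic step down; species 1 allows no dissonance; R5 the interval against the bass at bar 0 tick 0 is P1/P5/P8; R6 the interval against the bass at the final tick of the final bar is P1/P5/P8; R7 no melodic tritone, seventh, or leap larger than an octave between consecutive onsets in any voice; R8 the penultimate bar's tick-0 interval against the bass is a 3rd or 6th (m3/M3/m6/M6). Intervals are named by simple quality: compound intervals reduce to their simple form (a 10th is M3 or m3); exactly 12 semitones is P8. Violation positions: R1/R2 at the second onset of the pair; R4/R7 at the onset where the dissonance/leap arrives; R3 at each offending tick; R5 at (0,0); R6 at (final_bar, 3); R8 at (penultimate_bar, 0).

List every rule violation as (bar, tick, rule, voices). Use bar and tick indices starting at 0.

bar 0: v0=F3 v1=F4 v2=A4 downbeat M3
bar 1: v0=D3 v1=F3 v2=F4 downbeat m3
bar 2: v0=E3 v1=B3 v2=B3 downbeat P5
bar 3: v0=F3 v1=C4 v2=C4 downbeat P5
bar 4: v0=E3 v1=C4 v2=E4 downbeat P8
bar 5: v0=E3 v1=C4 v2=E4 downbeat P8
bar 6: v0=F3 v1=F4 v2=A4 downbeat M3
  -> R5 @ bar 0 tick 0 v(0, 2): opens on M3
  -> R2 @ bar 1 tick 0 v(1, 2): F4/A4 M3 -> F3/F4 P8 similar
  -> R2 @ bar 2 tick 0 v(0, 1): D3/F3 m3 -> E3/B3 P5 similar
  -> R7 @ bar 2 tick 0 v(1,): F3->B3 leap 6st
  -> R7 @ bar 2 tick 0 v(2,): F4->B3 leap 6st
  -> R1 @ bar 3 tick 0 v(0, 1): E3/B3 P5 -> F3/C4 P5 similar
  -> R1 @ bar 3 tick 0 v(0, 2): E3/B3 P5 -> F3/C4 P5 similar
  -> R1 @ bar 3 tick 0 v(1, 2): B3/B3 P1 -> C4/C4 P1 similar
  -> R8 @ bar 5 tick 0 v(0, 2): penult P8 not 3rd/6th
  -> R2 @ bar 6 tick 0 v(0, 1): E3/C4 m6 -> F3/F4 P8 similar
  -> R6 @ bar 6 tick 3 v(0, 2): closes on M3

(0, 0, R5, (0, 2))
(1, 0, R2, (1, 2))
(2, 0, R2, (0, 1))
(2, 0, R7, (1,))
(2, 0, R7, (2,))
(3, 0, R1, (0, 1))
(3, 0, R1, (0, 2))
(3, 0, R1, (1, 2))
(5, 0, R8, (0, 2))
(6, 0, R2, (0, 1))
(6, 3, R6, (0, 2))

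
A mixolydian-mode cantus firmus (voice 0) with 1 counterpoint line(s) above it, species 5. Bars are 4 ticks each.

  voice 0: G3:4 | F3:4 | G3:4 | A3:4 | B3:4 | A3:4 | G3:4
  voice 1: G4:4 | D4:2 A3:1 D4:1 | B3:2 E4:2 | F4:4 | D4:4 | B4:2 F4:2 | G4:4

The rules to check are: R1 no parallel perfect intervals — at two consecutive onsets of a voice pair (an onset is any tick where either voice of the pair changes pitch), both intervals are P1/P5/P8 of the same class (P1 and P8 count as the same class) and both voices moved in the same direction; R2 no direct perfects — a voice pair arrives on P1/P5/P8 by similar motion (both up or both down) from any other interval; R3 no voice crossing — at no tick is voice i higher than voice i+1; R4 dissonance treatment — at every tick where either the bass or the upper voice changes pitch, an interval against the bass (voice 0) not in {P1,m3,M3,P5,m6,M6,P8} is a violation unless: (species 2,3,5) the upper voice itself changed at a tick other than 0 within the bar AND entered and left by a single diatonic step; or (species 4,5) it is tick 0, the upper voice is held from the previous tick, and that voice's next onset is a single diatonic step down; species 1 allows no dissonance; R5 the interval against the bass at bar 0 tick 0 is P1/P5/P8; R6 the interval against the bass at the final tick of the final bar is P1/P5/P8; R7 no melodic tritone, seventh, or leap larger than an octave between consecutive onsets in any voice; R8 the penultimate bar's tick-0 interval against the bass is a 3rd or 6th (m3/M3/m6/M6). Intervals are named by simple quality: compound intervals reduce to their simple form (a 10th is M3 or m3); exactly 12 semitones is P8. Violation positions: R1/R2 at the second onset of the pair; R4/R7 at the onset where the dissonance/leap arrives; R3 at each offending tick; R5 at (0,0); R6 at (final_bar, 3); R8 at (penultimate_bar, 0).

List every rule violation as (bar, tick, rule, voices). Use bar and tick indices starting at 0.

bar 0: v0=G3 v1=G4 downbeat P8
bar 1: v0=F3 v1=D4 downbeat M6
bar 2: v0=G3 v1=B3 downbeat M3
bar 3: v0=A3 v1=F4 downbeat m6
bar 4: v0=B3 v1=D4 downbeat m3
bar 5: v0=A3 v1=B4 downbeat M2
bar 6: v0=G3 v1=G4 downbeat P8
  -> R4 @ bar 5 tick 0 v(0, 1): A3/B4 M2 untreated
  -> R8 @ bar 5 tick 0 v(0, 1): penult M2 not 3rd/6th
  -> R7 @ bar 5 tick 2 v(1,): B4->F4 leap 6st

(5, 0, R4, (0, 1))
(5, 0, R8, (0, 1))
(5, 2, R7, (1,))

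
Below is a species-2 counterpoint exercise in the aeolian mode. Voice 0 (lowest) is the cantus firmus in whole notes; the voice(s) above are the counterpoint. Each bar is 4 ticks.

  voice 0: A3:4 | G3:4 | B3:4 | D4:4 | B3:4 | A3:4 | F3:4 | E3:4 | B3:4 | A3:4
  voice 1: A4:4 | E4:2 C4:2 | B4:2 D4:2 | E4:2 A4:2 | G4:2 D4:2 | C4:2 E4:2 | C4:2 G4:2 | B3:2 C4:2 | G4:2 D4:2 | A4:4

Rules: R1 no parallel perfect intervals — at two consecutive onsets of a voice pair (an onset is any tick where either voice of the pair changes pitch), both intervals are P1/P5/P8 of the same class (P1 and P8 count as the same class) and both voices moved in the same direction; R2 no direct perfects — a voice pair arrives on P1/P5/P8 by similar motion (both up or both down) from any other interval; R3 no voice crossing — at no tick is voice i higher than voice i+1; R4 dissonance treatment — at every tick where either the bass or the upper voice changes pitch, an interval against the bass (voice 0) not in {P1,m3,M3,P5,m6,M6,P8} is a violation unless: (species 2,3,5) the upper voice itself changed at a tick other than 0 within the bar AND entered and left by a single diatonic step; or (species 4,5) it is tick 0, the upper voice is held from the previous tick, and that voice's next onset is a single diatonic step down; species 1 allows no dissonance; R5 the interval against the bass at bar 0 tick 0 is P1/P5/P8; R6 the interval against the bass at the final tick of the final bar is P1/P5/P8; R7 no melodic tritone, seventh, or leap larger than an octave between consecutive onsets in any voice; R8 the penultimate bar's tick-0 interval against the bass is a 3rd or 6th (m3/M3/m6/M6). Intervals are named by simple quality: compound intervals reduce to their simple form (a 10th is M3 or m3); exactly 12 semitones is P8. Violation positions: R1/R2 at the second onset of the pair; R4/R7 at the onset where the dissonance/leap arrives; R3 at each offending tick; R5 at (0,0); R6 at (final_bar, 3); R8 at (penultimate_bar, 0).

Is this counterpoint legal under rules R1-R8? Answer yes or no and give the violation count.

bar 0: v0=A3 v1=A4 (P8)
bar 1: v0=G3 v1=E4 (M6)
bar 2: v0=B3 v1=B4 (P8)
bar 3: v0=D4 v1=E4 (M2)
bar 4: v0=B3 v1=G4 (m6)
bar 5: v0=A3 v1=C4 (m3)
bar 6: v0=F3 v1=C4 (P5)
bar 7: v0=E3 v1=B3 (P5)
bar 8: v0=B3 v1=G4 (m6)
bar 9: v0=A3 v1=A4 (P8)
  R4 @ bar1.2: G3/C4 P4 untreated
  R2 @ bar2.0: G3/C4 P4 -> B3/B4 P8 similar
  R7 @ bar2.0: C4->B4 leap 11st
  R4 @ bar3.0: D4/E4 M2 untreated
  R1 @ bar6.0: A3/E4 P5 -> F3/C4 P5 similar
  R4 @ bar6.2: F3/G4 M2 untreated
  R2 @ bar7.0: F3/G4 M2 -> E3/B3 P5 similar

No (7 violations)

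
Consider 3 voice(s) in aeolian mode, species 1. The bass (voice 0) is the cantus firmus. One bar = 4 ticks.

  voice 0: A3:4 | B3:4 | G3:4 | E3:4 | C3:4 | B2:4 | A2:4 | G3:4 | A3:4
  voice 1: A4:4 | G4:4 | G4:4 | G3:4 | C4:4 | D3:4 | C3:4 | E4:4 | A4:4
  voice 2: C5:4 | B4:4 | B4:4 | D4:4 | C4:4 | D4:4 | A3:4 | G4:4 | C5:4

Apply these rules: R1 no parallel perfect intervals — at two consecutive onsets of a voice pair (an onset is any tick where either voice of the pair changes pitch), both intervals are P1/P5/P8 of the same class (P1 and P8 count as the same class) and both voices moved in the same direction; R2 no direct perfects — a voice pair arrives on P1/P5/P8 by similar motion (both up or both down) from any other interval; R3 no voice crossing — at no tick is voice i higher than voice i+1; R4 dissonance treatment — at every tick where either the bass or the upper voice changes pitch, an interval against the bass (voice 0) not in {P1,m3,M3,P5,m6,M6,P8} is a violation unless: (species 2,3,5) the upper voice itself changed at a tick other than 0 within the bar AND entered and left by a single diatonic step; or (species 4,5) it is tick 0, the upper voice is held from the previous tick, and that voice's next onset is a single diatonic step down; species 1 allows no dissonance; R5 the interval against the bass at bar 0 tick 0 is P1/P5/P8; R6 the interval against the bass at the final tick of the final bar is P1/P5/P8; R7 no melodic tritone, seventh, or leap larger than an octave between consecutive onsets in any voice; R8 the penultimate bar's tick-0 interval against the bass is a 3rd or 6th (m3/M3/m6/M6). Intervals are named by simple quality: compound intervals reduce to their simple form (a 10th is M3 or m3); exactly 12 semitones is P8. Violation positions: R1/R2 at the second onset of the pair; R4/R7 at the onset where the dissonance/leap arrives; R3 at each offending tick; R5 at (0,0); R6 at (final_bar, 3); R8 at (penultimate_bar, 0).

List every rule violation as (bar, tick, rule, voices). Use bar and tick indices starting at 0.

(0, 0, R5, (0, 2))
(3, 0, R2, (1, 2))
(3, 0, R4, (0, 2))
(4, 0, R2, (0, 2))
(5, 0, R7, (1,))
(6, 0, R2, (0, 2))
(7, 0, R1, (0, 2))
(7, 0, R7, (0,))
(7, 0, R7, (1,))
(7, 0, R7, (2,))
(7, 0, R8, (0, 2))
(8, 0, R2, (0, 1))
(8, 3, R6, (0, 2))

bar 0: v0=A3 v1=A4 v2=C5 downbeat m3
bar 1: v0=B3 v1=G4 v2=B4 downbeat P8
bar 2: v0=G3 v1=G4 v2=B4 downbeat M3
bar 3: v0=E3 v1=G3 v2=D4 downbeat m7
bar 4: v0=C3 v1=C4 v2=C4 downbeat P8
bar 5: v0=B2 v1=D3 v2=D4 downbeat m3
bar 6: v0=A2 v1=C3 v2=A3 downbeat P8
bar 7: v0=G3 v1=E4 v2=G4 downbeat P8
bar 8: v0=A3 v1=A4 v2=C5 downbeat m3
  -> R5 @ bar 0 tick 0 v(0, 2): opens on m3
  -> R2 @ bar 3 tick 0 v(1, 2): G4/B4 M3 -> G3/D4 P5 similar
  -> R4 @ bar 3 tick 0 v(0, 2): E3/D4 m7 untreated
  -> R2 @ bar 4 tick 0 v(0, 2): E3/D4 m7 -> C3/C4 P8 similar
  -> R7 @ bar 5 tick 0 v(1,): C4->D3 leap 10st
  -> R2 @ bar 6 tick 0 v(0, 2): B2/D4 m3 -> A2/A3 P8 similar
  -> R1 @ bar 7 tick 0 v(0, 2): A2/A3 P8 -> G3/G4 P8 similar
  -> R7 @ bar 7 tick 0 v(0,): A2->G3 leap 10st
  -> R7 @ bar 7 tick 0 v(1,): C3->E4 leap 16st
  -> R7 @ bar 7 tick 0 v(2,): A3->G4 leap 10st
  -> R8 @ bar 7 tick 0 v(0, 2): penult P8 not 3rd/6th
  -> R2 @ bar 8 tick 0 v(0, 1): G3/E4 M6 -> A3/A4 P8 similar
  -> R6 @ bar 8 tick 3 v(0, 2): closes on m3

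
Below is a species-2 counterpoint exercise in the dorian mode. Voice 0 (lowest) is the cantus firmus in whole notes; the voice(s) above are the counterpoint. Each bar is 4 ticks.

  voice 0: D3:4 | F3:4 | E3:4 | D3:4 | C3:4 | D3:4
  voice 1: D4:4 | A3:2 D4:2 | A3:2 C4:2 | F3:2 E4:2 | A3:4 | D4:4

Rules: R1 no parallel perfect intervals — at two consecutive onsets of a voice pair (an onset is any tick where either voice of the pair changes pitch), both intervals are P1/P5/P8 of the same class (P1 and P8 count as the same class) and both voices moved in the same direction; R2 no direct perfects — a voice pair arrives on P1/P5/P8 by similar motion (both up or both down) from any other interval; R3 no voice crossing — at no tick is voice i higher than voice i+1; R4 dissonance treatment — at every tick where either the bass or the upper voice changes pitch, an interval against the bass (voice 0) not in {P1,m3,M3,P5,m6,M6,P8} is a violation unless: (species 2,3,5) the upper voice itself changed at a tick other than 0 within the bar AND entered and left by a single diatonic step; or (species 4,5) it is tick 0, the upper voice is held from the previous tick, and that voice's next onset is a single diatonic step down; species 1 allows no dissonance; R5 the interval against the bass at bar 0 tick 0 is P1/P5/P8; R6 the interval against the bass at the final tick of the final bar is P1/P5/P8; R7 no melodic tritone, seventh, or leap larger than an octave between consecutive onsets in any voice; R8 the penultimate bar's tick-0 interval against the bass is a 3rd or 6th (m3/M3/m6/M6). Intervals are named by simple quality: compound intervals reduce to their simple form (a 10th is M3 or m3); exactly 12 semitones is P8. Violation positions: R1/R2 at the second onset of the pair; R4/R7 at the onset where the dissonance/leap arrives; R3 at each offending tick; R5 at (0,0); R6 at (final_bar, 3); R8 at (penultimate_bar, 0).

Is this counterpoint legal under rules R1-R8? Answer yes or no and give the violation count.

bar 0: v0=D3 v1=D4 (P8)
bar 1: v0=F3 v1=A3 (M3)
bar 2: v0=E3 v1=A3 (P4)
bar 3: v0=D3 v1=F3 (m3)
bar 4: v0=C3 v1=A3 (M6)
bar 5: v0=D3 v1=D4 (P8)
  R4 @ bar2.0: E3/A3 P4 untreated
  R4 @ bar3.2: D3/E4 M2 untreated
  R7 @ bar3.2: F3->E4 leap 11st
  R2 @ bar5.0: C3/A3 M6 -> D3/D4 P8 similar

No (4 violations)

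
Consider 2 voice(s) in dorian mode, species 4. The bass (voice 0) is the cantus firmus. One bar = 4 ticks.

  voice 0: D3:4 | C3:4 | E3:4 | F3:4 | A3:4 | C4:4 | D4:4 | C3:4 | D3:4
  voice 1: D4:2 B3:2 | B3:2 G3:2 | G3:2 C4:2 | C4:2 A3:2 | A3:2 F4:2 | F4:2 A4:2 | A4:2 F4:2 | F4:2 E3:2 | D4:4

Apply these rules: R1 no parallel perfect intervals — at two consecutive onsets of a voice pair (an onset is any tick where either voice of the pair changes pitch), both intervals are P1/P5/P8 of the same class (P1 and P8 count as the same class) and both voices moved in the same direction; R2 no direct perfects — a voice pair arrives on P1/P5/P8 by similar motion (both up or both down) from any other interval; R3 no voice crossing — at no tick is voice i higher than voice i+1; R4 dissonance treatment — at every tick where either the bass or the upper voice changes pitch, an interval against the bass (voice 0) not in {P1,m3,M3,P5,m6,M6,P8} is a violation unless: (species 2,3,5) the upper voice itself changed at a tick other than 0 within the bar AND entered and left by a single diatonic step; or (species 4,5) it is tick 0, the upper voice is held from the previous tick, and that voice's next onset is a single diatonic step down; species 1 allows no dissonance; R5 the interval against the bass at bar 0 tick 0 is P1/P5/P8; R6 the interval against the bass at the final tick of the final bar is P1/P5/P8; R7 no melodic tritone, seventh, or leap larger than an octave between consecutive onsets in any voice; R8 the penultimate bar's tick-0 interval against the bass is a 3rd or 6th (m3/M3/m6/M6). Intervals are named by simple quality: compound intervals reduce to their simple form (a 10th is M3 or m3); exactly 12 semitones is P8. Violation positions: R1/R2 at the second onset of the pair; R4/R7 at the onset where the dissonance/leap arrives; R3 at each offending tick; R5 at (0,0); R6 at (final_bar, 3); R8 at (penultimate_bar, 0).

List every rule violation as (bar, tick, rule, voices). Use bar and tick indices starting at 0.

bar 0: v0=D3 v1=D4 downbeat P8
bar 1: v0=C3 v1=B3 downbeat M7
bar 2: v0=E3 v1=G3 downbeat m3
bar 3: v0=F3 v1=C4 downbeat P5
bar 4: v0=A3 v1=A3 downbeat P1
bar 5: v0=C4 v1=F4 downbeat P4
bar 6: v0=D4 v1=A4 downbeat P5
bar 7: v0=C3 v1=F4 downbeat P4
bar 8: v0=D3 v1=D4 downbeat P8
  -> R4 @ bar 1 tick 0 v(0, 1): C3/B3 M7 untreated
  -> R4 @ bar 5 tick 0 v(0, 1): C4/F4 P4 untreated
  -> R4 @ bar 7 tick 0 v(0, 1): C3/F4 P4 untreated
  -> R7 @ bar 7 tick 0 v(0,): D4->C3 leap 14st
  -> R8 @ bar 7 tick 0 v(0, 1): penult P4 not 3rd/6th
  -> R7 @ bar 7 tick 2 v(1,): F4->E3 leap 13st
  -> R2 @ bar 8 tick 0 v(0, 1): C3/E3 M3 -> D3/D4 P8 similar
  -> R7 @ bar 8 tick 0 v(1,): E3->D4 leap 10st

(1, 0, R4, (0, 1))
(5, 0, R4, (0, 1))
(7, 0, R4, (0, 1))
(7, 0, R7, (0,))
(7, 0, R8, (0, 1))
(7, 2, R7, (1,))
(8, 0, R2, (0, 1))
(8, 0, R7, (1,))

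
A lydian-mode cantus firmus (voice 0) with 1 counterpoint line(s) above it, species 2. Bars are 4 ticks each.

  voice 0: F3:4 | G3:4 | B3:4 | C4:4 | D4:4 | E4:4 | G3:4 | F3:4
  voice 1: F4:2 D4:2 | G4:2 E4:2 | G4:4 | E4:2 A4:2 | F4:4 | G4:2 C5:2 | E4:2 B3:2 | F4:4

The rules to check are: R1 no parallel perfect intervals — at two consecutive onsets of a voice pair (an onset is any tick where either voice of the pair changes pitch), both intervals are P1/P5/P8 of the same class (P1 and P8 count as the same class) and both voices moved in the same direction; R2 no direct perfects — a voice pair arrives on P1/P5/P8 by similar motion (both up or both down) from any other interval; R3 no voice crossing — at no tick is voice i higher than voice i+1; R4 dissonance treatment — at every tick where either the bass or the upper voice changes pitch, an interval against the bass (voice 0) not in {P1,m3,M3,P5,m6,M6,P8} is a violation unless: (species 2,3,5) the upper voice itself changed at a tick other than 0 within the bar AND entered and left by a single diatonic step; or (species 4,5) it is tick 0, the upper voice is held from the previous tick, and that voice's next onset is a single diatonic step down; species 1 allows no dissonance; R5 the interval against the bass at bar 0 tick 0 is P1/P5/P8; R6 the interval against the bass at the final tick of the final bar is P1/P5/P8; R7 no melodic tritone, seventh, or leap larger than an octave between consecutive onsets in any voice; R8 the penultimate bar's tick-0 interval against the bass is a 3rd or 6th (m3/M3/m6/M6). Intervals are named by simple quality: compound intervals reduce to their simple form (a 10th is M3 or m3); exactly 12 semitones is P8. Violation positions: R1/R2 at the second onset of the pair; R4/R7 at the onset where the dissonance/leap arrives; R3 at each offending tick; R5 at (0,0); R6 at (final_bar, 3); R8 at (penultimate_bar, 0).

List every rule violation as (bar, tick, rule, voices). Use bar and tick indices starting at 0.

bar 0: v0=F3 v1=F4 downbeat P8
bar 1: v0=G3 v1=G4 downbeat P8
bar 2: v0=B3 v1=G4 downbeat m6
bar 3: v0=C4 v1=E4 downbeat M3
bar 4: v0=D4 v1=F4 downbeat m3
bar 5: v0=E4 v1=G4 downbeat m3
bar 6: v0=G3 v1=E4 downbeat M6
bar 7: v0=F3 v1=F4 downbeat P8
  -> R2 @ bar 1 tick 0 v(0, 1): F3/D4 M6 -> G3/G4 P8 similar
  -> R7 @ bar 7 tick 0 v(1,): B3->F4 leap 6st

(1, 0, R2, (0, 1))
(7, 0, R7, (1,))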